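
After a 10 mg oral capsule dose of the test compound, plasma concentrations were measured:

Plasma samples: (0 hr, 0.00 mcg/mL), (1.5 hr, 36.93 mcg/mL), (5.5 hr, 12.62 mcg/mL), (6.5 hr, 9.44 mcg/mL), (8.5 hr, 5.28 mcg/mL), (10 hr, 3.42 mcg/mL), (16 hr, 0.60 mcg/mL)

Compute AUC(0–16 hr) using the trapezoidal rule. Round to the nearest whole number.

Trapezoidal AUC_0→16:
  [0→1.5]: (0.00+36.93)/2 × 1.5 = 27.6975
  [1.5→5.5]: (36.93+12.62)/2 × 4 = 99.1
  [5.5→6.5]: (12.62+9.44)/2 × 1 = 11.03
  [6.5→8.5]: (9.44+5.28)/2 × 2 = 14.72
  [8.5→10]: (5.28+3.42)/2 × 1.5 = 6.525
  [10→16]: (3.42+0.60)/2 × 6 = 12.06
  Sum = 171.1325 mcg/mL·hr

AUC = 171 mcg/mL·hr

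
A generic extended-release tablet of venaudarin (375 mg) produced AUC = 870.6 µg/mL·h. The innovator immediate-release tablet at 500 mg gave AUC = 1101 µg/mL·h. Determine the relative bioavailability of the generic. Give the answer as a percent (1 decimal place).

F_rel = (AUC_test/D_test) / (AUC_ref/D_ref)
      = (870.6/375) / (1101/500)
      = 2.3216 / 2.202 = 1.0543 = 105.43%

F_rel = 105.4%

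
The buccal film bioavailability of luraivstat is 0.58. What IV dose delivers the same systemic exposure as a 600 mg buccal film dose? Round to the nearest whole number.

D_iv = 348 mg

Systemic exposure from an extravascular dose = F × D_ev, so the equivalent IV dose is F × D_ev.
D_iv = F × D_ev = 0.58 × 600 = 348 mg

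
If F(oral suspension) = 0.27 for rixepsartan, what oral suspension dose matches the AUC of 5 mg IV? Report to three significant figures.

D_oral = 18.5 mg

For equal systemic exposure: F × D_ev = D_iv
D_ev = D_iv / F = 5 / 0.27 = 18.5185 mg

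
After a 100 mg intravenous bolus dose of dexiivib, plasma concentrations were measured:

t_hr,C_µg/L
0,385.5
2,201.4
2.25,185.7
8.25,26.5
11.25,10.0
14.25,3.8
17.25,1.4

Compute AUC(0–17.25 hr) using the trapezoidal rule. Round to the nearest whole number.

Trapezoidal AUC_0→17.25:
  [0→2]: (385.5+201.4)/2 × 2 = 586.9
  [2→2.25]: (201.4+185.7)/2 × 0.25 = 48.3875
  [2.25→8.25]: (185.7+26.5)/2 × 6 = 636.6
  [8.25→11.25]: (26.5+10.0)/2 × 3 = 54.75
  [11.25→14.25]: (10.0+3.8)/2 × 3 = 20.7
  [14.25→17.25]: (3.8+1.4)/2 × 3 = 7.8
  Sum = 1355.1375 µg/L·hr

AUC = 1355 µg/L·hr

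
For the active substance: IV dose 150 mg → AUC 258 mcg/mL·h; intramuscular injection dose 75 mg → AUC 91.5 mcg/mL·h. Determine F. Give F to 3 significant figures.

F = (AUC_ev / D_ev) / (AUC_iv / D_iv)
  = (91.5/75) / (258/150)
  = 1.22 / 1.72 = 0.7093

F = 0.709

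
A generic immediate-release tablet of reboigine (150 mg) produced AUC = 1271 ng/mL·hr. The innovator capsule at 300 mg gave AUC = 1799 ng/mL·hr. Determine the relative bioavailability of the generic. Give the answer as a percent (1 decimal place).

F_rel = (AUC_test/D_test) / (AUC_ref/D_ref)
      = (1271/150) / (1799/300)
      = 8.47333 / 5.99667 = 1.4130 = 141.30%

F_rel = 141.3%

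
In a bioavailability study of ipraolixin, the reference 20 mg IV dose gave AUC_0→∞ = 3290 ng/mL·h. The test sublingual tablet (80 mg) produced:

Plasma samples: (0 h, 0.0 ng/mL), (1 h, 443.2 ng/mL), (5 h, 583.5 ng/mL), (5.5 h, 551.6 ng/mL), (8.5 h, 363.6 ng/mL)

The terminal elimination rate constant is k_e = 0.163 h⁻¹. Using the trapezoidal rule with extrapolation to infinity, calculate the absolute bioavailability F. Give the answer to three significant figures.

F = 0.468

Trapezoidal AUC_0→8.5 (sublingual tablet):
  [0→1]: (0.0+443.2)/2 × 1 = 221.6
  [1→5]: (443.2+583.5)/2 × 4 = 2053.4
  [5→5.5]: (583.5+551.6)/2 × 0.5 = 283.775
  [5.5→8.5]: (551.6+363.6)/2 × 3 = 1372.8
  Sum = 3931.575 ng/mL·h
Tail: C_last/k_e = 363.6/0.163 = 2230.675
AUC_0→∞ (sublingual tablet) = 3931.575 + 2230.675 = 6162.25 ng/mL·h
F = (AUC_ev/D_ev)/(AUC_iv/D_iv) = (6162.25/80)/(3290/20) = 77.028125/164.5 = 0.4683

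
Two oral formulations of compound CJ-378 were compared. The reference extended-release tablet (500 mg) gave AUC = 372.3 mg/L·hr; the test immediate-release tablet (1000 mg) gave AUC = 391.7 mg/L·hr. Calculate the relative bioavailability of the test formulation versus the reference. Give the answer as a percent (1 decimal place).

F_rel = (AUC_test/D_test) / (AUC_ref/D_ref)
      = (391.7/1000) / (372.3/500)
      = 0.3917 / 0.7446 = 0.5261 = 52.61%

F_rel = 52.6%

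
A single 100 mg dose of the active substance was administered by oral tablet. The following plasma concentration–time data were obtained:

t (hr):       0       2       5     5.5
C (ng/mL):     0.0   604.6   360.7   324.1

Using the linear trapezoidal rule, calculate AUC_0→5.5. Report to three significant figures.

Trapezoidal AUC_0→5.5:
  [0→2]: (0.0+604.6)/2 × 2 = 604.6
  [2→5]: (604.6+360.7)/2 × 3 = 1447.95
  [5→5.5]: (360.7+324.1)/2 × 0.5 = 171.2
  Sum = 2223.75 ng/mL·hr

AUC = 2220 ng/mL·hr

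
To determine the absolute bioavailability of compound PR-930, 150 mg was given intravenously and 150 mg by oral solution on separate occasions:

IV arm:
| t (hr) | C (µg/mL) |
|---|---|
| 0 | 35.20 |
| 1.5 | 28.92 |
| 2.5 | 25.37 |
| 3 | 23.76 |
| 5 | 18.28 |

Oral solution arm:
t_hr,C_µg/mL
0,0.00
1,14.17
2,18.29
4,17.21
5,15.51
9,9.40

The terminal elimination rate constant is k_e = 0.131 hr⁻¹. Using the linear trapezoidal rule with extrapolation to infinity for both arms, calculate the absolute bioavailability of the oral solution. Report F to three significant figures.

Trapezoidal AUC_0→5 (IV):
  [0→1.5]: (35.20+28.92)/2 × 1.5 = 48.09
  [1.5→2.5]: (28.92+25.37)/2 × 1 = 27.145
  [2.5→3]: (25.37+23.76)/2 × 0.5 = 12.2825
  [3→5]: (23.76+18.28)/2 × 2 = 42.04
  Sum = 129.5575 µg/mL·hr
IV tail: 18.28/0.131 = 139.542; AUC_iv,0→∞ = 129.5575 + 139.542 = 269.0995 µg/mL·hr
Trapezoidal AUC_0→9 (oral solution):
  [0→1]: (0.00+14.17)/2 × 1 = 7.085
  [1→2]: (14.17+18.29)/2 × 1 = 16.23
  [2→4]: (18.29+17.21)/2 × 2 = 35.5
  [4→5]: (17.21+15.51)/2 × 1 = 16.36
  [5→9]: (15.51+9.40)/2 × 4 = 49.82
  Sum = 124.995 µg/mL·hr
oral solution tail: 9.40/0.131 = 71.756; AUC_ev,0→∞ = 124.995 + 71.756 = 196.751 µg/mL·hr
F = (AUC_ev/D_ev)/(AUC_iv/D_iv) = (196.751/150)/(269.0995/150) = 1.31167/1.794 = 0.7311

F = 0.731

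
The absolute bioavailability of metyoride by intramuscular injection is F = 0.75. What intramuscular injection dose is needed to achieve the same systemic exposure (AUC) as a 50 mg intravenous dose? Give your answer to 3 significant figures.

For equal systemic exposure: F × D_ev = D_iv
D_ev = D_iv / F = 50 / 0.75 = 66.6667 mg

D_intramuscular = 66.7 mg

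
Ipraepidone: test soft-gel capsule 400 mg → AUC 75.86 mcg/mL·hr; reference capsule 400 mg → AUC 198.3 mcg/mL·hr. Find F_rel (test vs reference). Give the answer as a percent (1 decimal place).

F_rel = 38.3%

F_rel = (AUC_test/D_test) / (AUC_ref/D_ref)
      = (75.86/400) / (198.3/400)
      = 0.18965 / 0.49575 = 0.3826 = 38.26%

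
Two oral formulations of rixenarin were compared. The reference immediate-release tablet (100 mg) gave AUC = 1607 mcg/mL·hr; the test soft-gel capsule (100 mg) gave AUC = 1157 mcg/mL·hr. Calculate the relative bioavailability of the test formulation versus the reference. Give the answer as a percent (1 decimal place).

F_rel = (AUC_test/D_test) / (AUC_ref/D_ref)
      = (1157/100) / (1607/100)
      = 11.57 / 16.07 = 0.7200 = 72.00%

F_rel = 72.0%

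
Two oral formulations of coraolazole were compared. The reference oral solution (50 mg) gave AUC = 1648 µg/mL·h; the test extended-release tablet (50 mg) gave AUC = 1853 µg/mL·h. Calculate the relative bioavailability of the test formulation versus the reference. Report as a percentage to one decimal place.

F_rel = (AUC_test/D_test) / (AUC_ref/D_ref)
      = (1853/50) / (1648/50)
      = 37.06 / 32.96 = 1.1244 = 112.44%

F_rel = 112.4%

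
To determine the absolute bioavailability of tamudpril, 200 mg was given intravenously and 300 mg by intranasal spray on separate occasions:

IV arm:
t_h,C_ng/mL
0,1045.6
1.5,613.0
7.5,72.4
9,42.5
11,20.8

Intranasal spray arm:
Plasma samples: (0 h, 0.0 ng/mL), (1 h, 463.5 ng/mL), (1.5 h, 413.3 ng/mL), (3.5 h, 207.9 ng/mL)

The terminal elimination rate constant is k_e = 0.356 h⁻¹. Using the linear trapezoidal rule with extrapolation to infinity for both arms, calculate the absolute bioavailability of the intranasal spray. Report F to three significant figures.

F = 0.315

Trapezoidal AUC_0→11 (IV):
  [0→1.5]: (1045.6+613.0)/2 × 1.5 = 1243.95
  [1.5→7.5]: (613.0+72.4)/2 × 6 = 2056.2
  [7.5→9]: (72.4+42.5)/2 × 1.5 = 86.175
  [9→11]: (42.5+20.8)/2 × 2 = 63.3
  Sum = 3449.625 ng/mL·h
IV tail: 20.8/0.356 = 58.427; AUC_iv,0→∞ = 3449.625 + 58.427 = 3508.052 ng/mL·h
Trapezoidal AUC_0→3.5 (intranasal spray):
  [0→1]: (0.0+463.5)/2 × 1 = 231.75
  [1→1.5]: (463.5+413.3)/2 × 0.5 = 219.2
  [1.5→3.5]: (413.3+207.9)/2 × 2 = 621.2
  Sum = 1072.15 ng/mL·h
intranasal spray tail: 207.9/0.356 = 583.989; AUC_ev,0→∞ = 1072.15 + 583.989 = 1656.139 ng/mL·h
F = (AUC_ev/D_ev)/(AUC_iv/D_iv) = (1656.139/300)/(3508.052/200) = 5.52046/17.54026 = 0.3147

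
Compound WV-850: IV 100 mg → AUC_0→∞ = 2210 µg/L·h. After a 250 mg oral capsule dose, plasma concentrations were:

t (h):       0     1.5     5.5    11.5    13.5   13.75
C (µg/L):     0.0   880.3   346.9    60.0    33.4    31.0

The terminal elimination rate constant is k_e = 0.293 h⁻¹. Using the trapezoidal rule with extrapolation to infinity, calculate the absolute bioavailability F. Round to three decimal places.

Trapezoidal AUC_0→13.75 (oral capsule):
  [0→1.5]: (0.0+880.3)/2 × 1.5 = 660.225
  [1.5→5.5]: (880.3+346.9)/2 × 4 = 2454.4
  [5.5→11.5]: (346.9+60.0)/2 × 6 = 1220.7
  [11.5→13.5]: (60.0+33.4)/2 × 2 = 93.4
  [13.5→13.75]: (33.4+31.0)/2 × 0.25 = 8.05
  Sum = 4436.775 µg/L·h
Tail: C_last/k_e = 31.0/0.293 = 105.802
AUC_0→∞ (oral capsule) = 4436.775 + 105.802 = 4542.577 µg/L·h
F = (AUC_ev/D_ev)/(AUC_iv/D_iv) = (4542.577/250)/(2210/100) = 18.170308/22.1 = 0.8222

F = 0.822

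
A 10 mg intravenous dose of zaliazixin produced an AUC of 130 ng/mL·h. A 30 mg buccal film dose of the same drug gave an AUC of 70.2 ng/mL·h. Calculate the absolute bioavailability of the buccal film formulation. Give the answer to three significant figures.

F = (AUC_ev / D_ev) / (AUC_iv / D_iv)
  = (70.2/30) / (130/10)
  = 2.34 / 13 = 0.1800

F = 0.180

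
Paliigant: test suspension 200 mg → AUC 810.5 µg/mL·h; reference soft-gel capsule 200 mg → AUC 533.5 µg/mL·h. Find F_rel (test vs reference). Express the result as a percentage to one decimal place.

F_rel = (AUC_test/D_test) / (AUC_ref/D_ref)
      = (810.5/200) / (533.5/200)
      = 4.0525 / 2.6675 = 1.5192 = 151.92%

F_rel = 151.9%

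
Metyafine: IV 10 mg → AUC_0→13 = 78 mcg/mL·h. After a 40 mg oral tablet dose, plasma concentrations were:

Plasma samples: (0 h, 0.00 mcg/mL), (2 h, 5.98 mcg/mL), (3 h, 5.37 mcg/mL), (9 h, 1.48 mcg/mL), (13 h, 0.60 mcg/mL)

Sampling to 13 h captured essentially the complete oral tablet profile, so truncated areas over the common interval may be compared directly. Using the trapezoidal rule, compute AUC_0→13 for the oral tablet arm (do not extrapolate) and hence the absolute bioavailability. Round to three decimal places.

Trapezoidal AUC_0→13 (oral tablet):
  [0→2]: (0.00+5.98)/2 × 2 = 5.98
  [2→3]: (5.98+5.37)/2 × 1 = 5.675
  [3→9]: (5.37+1.48)/2 × 6 = 20.55
  [9→13]: (1.48+0.60)/2 × 4 = 4.16
  Sum = 36.365 mcg/mL·h
F = (AUC_ev/D_ev)/(AUC_iv/D_iv) = (36.365/40)/(78/10) = 0.909125/7.8 = 0.1166

F = 0.117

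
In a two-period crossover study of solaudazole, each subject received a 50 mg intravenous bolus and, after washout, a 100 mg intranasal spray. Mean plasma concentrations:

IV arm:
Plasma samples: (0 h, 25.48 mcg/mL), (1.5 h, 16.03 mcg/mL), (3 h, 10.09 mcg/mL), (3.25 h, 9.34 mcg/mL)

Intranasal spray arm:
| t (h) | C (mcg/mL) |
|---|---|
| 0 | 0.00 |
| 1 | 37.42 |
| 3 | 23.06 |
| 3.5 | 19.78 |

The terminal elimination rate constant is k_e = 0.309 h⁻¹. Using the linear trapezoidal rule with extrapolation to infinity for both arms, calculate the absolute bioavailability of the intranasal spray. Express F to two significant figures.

F = 0.92

Trapezoidal AUC_0→3.25 (IV):
  [0→1.5]: (25.48+16.03)/2 × 1.5 = 31.1325
  [1.5→3]: (16.03+10.09)/2 × 1.5 = 19.59
  [3→3.25]: (10.09+9.34)/2 × 0.25 = 2.42875
  Sum = 53.15125 mcg/mL·h
IV tail: 9.34/0.309 = 30.227; AUC_iv,0→∞ = 53.15125 + 30.227 = 83.37825 mcg/mL·h
Trapezoidal AUC_0→3.5 (intranasal spray):
  [0→1]: (0.00+37.42)/2 × 1 = 18.71
  [1→3]: (37.42+23.06)/2 × 2 = 60.48
  [3→3.5]: (23.06+19.78)/2 × 0.5 = 10.71
  Sum = 89.9 mcg/mL·h
intranasal spray tail: 19.78/0.309 = 64.013; AUC_ev,0→∞ = 89.9 + 64.013 = 153.913 mcg/mL·h
F = (AUC_ev/D_ev)/(AUC_iv/D_iv) = (153.913/100)/(83.37825/50) = 1.53913/1.667565 = 0.9230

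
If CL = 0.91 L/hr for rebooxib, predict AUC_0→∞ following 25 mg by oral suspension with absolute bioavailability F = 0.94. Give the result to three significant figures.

AUC = 25.8 mg/L·hr

AUC_0→∞ = F × Dose / CL
        = 0.94 × 25 / 0.91 = 25.8242 mg/L·hr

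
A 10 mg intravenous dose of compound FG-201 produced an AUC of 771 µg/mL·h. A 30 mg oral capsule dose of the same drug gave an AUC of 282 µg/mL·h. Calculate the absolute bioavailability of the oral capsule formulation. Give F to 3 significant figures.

F = (AUC_ev / D_ev) / (AUC_iv / D_iv)
  = (282/30) / (771/10)
  = 9.4 / 77.1 = 0.1219

F = 0.122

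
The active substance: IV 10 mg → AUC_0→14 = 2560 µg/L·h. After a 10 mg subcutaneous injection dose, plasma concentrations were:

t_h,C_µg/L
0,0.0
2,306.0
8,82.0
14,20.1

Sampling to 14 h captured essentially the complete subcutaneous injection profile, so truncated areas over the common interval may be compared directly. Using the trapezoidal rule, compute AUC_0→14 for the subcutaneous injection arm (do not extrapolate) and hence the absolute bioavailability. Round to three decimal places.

Trapezoidal AUC_0→14 (subcutaneous injection):
  [0→2]: (0.0+306.0)/2 × 2 = 306.0
  [2→8]: (306.0+82.0)/2 × 6 = 1164.0
  [8→14]: (82.0+20.1)/2 × 6 = 306.3
  Sum = 1776.3 µg/L·h
F = (AUC_ev/D_ev)/(AUC_iv/D_iv) = (1776.3/10)/(2560/10) = 177.63/256 = 0.6939

F = 0.694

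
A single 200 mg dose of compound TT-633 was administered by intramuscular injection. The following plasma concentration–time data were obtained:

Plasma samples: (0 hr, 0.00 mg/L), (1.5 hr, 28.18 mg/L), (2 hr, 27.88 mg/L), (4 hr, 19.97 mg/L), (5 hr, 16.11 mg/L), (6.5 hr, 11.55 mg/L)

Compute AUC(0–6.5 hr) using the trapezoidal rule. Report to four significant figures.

Trapezoidal AUC_0→6.5:
  [0→1.5]: (0.00+28.18)/2 × 1.5 = 21.135
  [1.5→2]: (28.18+27.88)/2 × 0.5 = 14.015
  [2→4]: (27.88+19.97)/2 × 2 = 47.85
  [4→5]: (19.97+16.11)/2 × 1 = 18.04
  [5→6.5]: (16.11+11.55)/2 × 1.5 = 20.745
  Sum = 121.785 mg/L·hr

AUC = 121.8 mg/L·hr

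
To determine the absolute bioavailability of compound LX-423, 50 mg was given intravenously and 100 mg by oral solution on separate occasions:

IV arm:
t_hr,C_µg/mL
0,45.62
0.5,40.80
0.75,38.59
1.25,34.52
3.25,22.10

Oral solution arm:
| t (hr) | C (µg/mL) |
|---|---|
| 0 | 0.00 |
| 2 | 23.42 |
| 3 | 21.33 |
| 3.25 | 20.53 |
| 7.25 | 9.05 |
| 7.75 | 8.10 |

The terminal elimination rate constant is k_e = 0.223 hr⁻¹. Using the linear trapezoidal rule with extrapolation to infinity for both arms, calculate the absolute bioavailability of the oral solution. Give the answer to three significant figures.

F = 0.367

Trapezoidal AUC_0→3.25 (IV):
  [0→0.5]: (45.62+40.80)/2 × 0.5 = 21.605
  [0.5→0.75]: (40.80+38.59)/2 × 0.25 = 9.92375
  [0.75→1.25]: (38.59+34.52)/2 × 0.5 = 18.2775
  [1.25→3.25]: (34.52+22.10)/2 × 2 = 56.62
  Sum = 106.42625 µg/mL·hr
IV tail: 22.10/0.223 = 99.103; AUC_iv,0→∞ = 106.42625 + 99.103 = 205.52925 µg/mL·hr
Trapezoidal AUC_0→7.75 (oral solution):
  [0→2]: (0.00+23.42)/2 × 2 = 23.42
  [2→3]: (23.42+21.33)/2 × 1 = 22.375
  [3→3.25]: (21.33+20.53)/2 × 0.25 = 5.2325
  [3.25→7.25]: (20.53+9.05)/2 × 4 = 59.16
  [7.25→7.75]: (9.05+8.10)/2 × 0.5 = 4.2875
  Sum = 114.475 µg/mL·hr
oral solution tail: 8.10/0.223 = 36.323; AUC_ev,0→∞ = 114.475 + 36.323 = 150.798 µg/mL·hr
F = (AUC_ev/D_ev)/(AUC_iv/D_iv) = (150.798/100)/(205.52925/50) = 1.50798/4.110585 = 0.3669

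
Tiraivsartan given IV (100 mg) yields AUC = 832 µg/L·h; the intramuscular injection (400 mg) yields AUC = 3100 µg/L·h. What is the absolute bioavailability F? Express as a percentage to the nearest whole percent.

F = 93%

F = (AUC_ev / D_ev) / (AUC_iv / D_iv)
  = (3100/400) / (832/100)
  = 7.75 / 8.32 = 0.9315
  = 93.15%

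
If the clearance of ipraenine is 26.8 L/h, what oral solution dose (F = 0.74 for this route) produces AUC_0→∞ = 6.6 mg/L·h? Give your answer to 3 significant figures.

Dose = CL × AUC_0→∞ / F
     = 26.8 × 6.6 / 0.74 = 239.027 mg

Dose = 239 mg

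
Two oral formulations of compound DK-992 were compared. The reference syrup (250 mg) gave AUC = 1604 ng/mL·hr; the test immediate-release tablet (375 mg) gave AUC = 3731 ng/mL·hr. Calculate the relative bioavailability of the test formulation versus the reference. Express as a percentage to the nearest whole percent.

F_rel = (AUC_test/D_test) / (AUC_ref/D_ref)
      = (3731/375) / (1604/250)
      = 9.94933 / 6.416 = 1.5507 = 155.07%

F_rel = 155%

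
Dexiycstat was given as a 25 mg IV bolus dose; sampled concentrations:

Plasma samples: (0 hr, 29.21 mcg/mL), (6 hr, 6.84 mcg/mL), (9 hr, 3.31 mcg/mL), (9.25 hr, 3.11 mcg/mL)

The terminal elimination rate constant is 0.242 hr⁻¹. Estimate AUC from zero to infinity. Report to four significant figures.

Trapezoidal AUC_0→9.25:
  [0→6]: (29.21+6.84)/2 × 6 = 108.15
  [6→9]: (6.84+3.31)/2 × 3 = 15.225
  [9→9.25]: (3.31+3.11)/2 × 0.25 = 0.8025
  Sum = 124.1775 mcg/mL·hr
Extrapolated tail: C_last / k_e = 3.11 / 0.242 = 12.851
AUC_0→∞ = 124.1775 + 12.851 = 137.0285 mcg/mL·hr

AUC = 137.0 mcg/mL·hr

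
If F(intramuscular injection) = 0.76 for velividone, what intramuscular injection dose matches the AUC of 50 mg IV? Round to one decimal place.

For equal systemic exposure: F × D_ev = D_iv
D_ev = D_iv / F = 50 / 0.76 = 65.7895 mg

D_intramuscular = 65.8 mg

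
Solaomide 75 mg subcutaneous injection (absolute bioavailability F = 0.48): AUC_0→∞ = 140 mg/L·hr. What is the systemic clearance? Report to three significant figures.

CL = 0.257 L/hr

CL = F × Dose / AUC_0→∞
   = 0.48 × 75 / 140 = 0.257143 L/hr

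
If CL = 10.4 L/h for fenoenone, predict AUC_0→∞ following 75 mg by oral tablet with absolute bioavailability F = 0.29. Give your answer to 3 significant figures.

AUC = 2.09 mg/L·h

AUC_0→∞ = F × Dose / CL
        = 0.29 × 75 / 10.4 = 2.09135 mg/L·h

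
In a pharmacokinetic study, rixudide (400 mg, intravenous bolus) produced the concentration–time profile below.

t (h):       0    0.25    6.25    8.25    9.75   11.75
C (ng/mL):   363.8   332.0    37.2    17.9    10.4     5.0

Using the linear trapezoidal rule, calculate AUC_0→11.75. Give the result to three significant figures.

Trapezoidal AUC_0→11.75:
  [0→0.25]: (363.8+332.0)/2 × 0.25 = 86.975
  [0.25→6.25]: (332.0+37.2)/2 × 6 = 1107.6
  [6.25→8.25]: (37.2+17.9)/2 × 2 = 55.1
  [8.25→9.75]: (17.9+10.4)/2 × 1.5 = 21.225
  [9.75→11.75]: (10.4+5.0)/2 × 2 = 15.4
  Sum = 1286.3 ng/mL·h

AUC = 1290 ng/mL·h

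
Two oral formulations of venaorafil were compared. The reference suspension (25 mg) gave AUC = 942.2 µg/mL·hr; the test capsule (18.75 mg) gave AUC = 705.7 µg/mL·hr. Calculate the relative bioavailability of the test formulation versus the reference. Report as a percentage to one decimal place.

F_rel = (AUC_test/D_test) / (AUC_ref/D_ref)
      = (705.7/18.75) / (942.2/25)
      = 37.6373 / 37.688 = 0.9987 = 99.87%

F_rel = 99.9%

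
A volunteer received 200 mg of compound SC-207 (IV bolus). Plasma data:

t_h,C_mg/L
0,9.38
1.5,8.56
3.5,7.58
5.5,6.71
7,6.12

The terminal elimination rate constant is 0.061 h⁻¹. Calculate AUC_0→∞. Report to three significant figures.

AUC = 154 mg/L·h

Trapezoidal AUC_0→7:
  [0→1.5]: (9.38+8.56)/2 × 1.5 = 13.455
  [1.5→3.5]: (8.56+7.58)/2 × 2 = 16.14
  [3.5→5.5]: (7.58+6.71)/2 × 2 = 14.29
  [5.5→7]: (6.71+6.12)/2 × 1.5 = 9.6225
  Sum = 53.5075 mg/L·h
Extrapolated tail: C_last / k_e = 6.12 / 0.061 = 100.328
AUC_0→∞ = 53.5075 + 100.328 = 153.8355 mg/L·h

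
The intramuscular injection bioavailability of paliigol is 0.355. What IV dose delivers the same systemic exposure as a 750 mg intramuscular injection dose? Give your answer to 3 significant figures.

D_iv = 266 mg

Systemic exposure from an extravascular dose = F × D_ev, so the equivalent IV dose is F × D_ev.
D_iv = F × D_ev = 0.355 × 750 = 266.25 mg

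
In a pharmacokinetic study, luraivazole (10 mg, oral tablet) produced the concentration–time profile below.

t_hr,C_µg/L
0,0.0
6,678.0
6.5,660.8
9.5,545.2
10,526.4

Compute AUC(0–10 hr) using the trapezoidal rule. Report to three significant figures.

AUC = 4450 µg/L·hr

Trapezoidal AUC_0→10:
  [0→6]: (0.0+678.0)/2 × 6 = 2034.0
  [6→6.5]: (678.0+660.8)/2 × 0.5 = 334.7
  [6.5→9.5]: (660.8+545.2)/2 × 3 = 1809.0
  [9.5→10]: (545.2+526.4)/2 × 0.5 = 267.9
  Sum = 4445.6 µg/L·hr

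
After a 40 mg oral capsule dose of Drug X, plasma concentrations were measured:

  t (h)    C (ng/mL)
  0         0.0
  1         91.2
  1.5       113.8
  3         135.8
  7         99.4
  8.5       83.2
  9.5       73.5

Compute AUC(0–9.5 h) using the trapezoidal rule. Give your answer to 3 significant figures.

AUC = 970 ng/mL·h

Trapezoidal AUC_0→9.5:
  [0→1]: (0.0+91.2)/2 × 1 = 45.6
  [1→1.5]: (91.2+113.8)/2 × 0.5 = 51.25
  [1.5→3]: (113.8+135.8)/2 × 1.5 = 187.2
  [3→7]: (135.8+99.4)/2 × 4 = 470.4
  [7→8.5]: (99.4+83.2)/2 × 1.5 = 136.95
  [8.5→9.5]: (83.2+73.5)/2 × 1 = 78.35
  Sum = 969.75 ng/mL·h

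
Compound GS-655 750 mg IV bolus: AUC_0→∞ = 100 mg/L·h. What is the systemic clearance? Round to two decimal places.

CL = Dose_iv / AUC_0→∞
   = 750 / 100 = 7.5 L/h

CL = 7.50 L/h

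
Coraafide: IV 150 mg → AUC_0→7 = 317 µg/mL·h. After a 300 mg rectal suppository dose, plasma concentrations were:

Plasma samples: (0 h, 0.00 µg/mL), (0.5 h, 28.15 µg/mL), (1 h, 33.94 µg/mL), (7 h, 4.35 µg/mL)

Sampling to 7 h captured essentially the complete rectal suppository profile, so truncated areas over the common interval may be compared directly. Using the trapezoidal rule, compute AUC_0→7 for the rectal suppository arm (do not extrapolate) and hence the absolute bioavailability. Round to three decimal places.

Trapezoidal AUC_0→7 (rectal suppository):
  [0→0.5]: (0.00+28.15)/2 × 0.5 = 7.0375
  [0.5→1]: (28.15+33.94)/2 × 0.5 = 15.5225
  [1→7]: (33.94+4.35)/2 × 6 = 114.87
  Sum = 137.43 µg/mL·h
F = (AUC_ev/D_ev)/(AUC_iv/D_iv) = (137.43/300)/(317/150) = 0.4581/2.11333 = 0.2168

F = 0.217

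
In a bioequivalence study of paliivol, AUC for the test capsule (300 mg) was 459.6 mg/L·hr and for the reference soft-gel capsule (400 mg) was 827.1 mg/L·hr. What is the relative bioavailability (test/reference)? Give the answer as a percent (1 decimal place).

F_rel = 74.1%

F_rel = (AUC_test/D_test) / (AUC_ref/D_ref)
      = (459.6/300) / (827.1/400)
      = 1.532 / 2.06775 = 0.7409 = 74.09%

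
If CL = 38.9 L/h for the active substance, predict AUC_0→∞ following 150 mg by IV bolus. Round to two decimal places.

AUC_0→∞ = Dose_iv / CL
        = 150 / 38.9 = 3.85604 mg/L·h

AUC = 3.86 mg/L·h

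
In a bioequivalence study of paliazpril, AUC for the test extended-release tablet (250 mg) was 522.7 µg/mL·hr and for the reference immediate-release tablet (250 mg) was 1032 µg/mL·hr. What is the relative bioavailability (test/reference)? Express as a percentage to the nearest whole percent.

F_rel = 51%

F_rel = (AUC_test/D_test) / (AUC_ref/D_ref)
      = (522.7/250) / (1032/250)
      = 2.0908 / 4.128 = 0.5065 = 50.65%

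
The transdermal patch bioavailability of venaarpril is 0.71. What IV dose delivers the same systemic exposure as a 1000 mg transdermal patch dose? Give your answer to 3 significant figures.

D_iv = 710 mg

Systemic exposure from an extravascular dose = F × D_ev, so the equivalent IV dose is F × D_ev.
D_iv = F × D_ev = 0.71 × 1000 = 710 mg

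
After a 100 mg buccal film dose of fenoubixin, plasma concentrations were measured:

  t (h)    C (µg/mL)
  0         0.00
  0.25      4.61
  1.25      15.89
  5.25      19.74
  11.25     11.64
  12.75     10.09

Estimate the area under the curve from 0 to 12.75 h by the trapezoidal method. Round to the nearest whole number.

Trapezoidal AUC_0→12.75:
  [0→0.25]: (0.00+4.61)/2 × 0.25 = 0.57625
  [0.25→1.25]: (4.61+15.89)/2 × 1 = 10.25
  [1.25→5.25]: (15.89+19.74)/2 × 4 = 71.26
  [5.25→11.25]: (19.74+11.64)/2 × 6 = 94.14
  [11.25→12.75]: (11.64+10.09)/2 × 1.5 = 16.2975
  Sum = 192.52375 µg/mL·h

AUC = 193 µg/mL·h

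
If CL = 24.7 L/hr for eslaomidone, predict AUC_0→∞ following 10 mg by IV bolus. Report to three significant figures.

AUC = 0.405 mg/L·hr

AUC_0→∞ = Dose_iv / CL
        = 10 / 24.7 = 0.404858 mg/L·hr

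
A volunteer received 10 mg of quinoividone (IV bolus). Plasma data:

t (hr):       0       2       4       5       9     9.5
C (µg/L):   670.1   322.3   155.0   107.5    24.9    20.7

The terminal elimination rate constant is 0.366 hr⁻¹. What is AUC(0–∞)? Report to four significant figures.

AUC = 1934 µg/L·hr

Trapezoidal AUC_0→9.5:
  [0→2]: (670.1+322.3)/2 × 2 = 992.4
  [2→4]: (322.3+155.0)/2 × 2 = 477.3
  [4→5]: (155.0+107.5)/2 × 1 = 131.25
  [5→9]: (107.5+24.9)/2 × 4 = 264.8
  [9→9.5]: (24.9+20.7)/2 × 0.5 = 11.4
  Sum = 1877.15 µg/L·hr
Extrapolated tail: C_last / k_e = 20.7 / 0.366 = 56.557
AUC_0→∞ = 1877.15 + 56.557 = 1933.707 µg/L·hr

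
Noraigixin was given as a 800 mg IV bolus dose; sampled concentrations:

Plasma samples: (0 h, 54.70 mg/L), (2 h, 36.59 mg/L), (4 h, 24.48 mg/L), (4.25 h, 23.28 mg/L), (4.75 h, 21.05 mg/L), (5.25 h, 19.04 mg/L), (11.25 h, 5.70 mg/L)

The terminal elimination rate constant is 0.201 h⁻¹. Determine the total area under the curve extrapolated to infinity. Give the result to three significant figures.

AUC = 282 mg/L·h

Trapezoidal AUC_0→11.25:
  [0→2]: (54.70+36.59)/2 × 2 = 91.29
  [2→4]: (36.59+24.48)/2 × 2 = 61.07
  [4→4.25]: (24.48+23.28)/2 × 0.25 = 5.97
  [4.25→4.75]: (23.28+21.05)/2 × 0.5 = 11.0825
  [4.75→5.25]: (21.05+19.04)/2 × 0.5 = 10.0225
  [5.25→11.25]: (19.04+5.70)/2 × 6 = 74.22
  Sum = 253.655 mg/L·h
Extrapolated tail: C_last / k_e = 5.70 / 0.201 = 28.358
AUC_0→∞ = 253.655 + 28.358 = 282.013 mg/L·h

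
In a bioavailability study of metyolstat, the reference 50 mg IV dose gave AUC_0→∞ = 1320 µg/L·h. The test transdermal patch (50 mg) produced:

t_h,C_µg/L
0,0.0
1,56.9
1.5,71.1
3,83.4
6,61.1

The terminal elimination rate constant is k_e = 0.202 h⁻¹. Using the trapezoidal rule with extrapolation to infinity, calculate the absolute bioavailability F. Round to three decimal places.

Trapezoidal AUC_0→6 (transdermal patch):
  [0→1]: (0.0+56.9)/2 × 1 = 28.45
  [1→1.5]: (56.9+71.1)/2 × 0.5 = 32.0
  [1.5→3]: (71.1+83.4)/2 × 1.5 = 115.875
  [3→6]: (83.4+61.1)/2 × 3 = 216.75
  Sum = 393.075 µg/L·h
Tail: C_last/k_e = 61.1/0.202 = 302.475
AUC_0→∞ (transdermal patch) = 393.075 + 302.475 = 695.55 µg/L·h
F = (AUC_ev/D_ev)/(AUC_iv/D_iv) = (695.55/50)/(1320/50) = 13.911/26.4 = 0.5269

F = 0.527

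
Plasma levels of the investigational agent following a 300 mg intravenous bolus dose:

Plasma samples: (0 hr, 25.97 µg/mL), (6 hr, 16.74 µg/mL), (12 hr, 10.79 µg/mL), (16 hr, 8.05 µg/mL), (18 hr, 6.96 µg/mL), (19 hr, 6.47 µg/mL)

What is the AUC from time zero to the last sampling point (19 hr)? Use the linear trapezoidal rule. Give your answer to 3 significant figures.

Trapezoidal AUC_0→19:
  [0→6]: (25.97+16.74)/2 × 6 = 128.13
  [6→12]: (16.74+10.79)/2 × 6 = 82.59
  [12→16]: (10.79+8.05)/2 × 4 = 37.68
  [16→18]: (8.05+6.96)/2 × 2 = 15.01
  [18→19]: (6.96+6.47)/2 × 1 = 6.715
  Sum = 270.125 µg/mL·hr

AUC = 270 µg/mL·hr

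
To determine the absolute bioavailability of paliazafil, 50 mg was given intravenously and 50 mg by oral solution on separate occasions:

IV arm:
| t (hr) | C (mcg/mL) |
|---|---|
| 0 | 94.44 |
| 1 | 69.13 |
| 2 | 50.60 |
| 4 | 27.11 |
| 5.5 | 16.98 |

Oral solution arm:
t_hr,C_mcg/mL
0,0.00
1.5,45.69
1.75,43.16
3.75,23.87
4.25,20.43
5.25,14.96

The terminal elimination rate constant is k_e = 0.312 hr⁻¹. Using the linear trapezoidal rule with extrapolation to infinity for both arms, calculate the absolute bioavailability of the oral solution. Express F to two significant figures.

Trapezoidal AUC_0→5.5 (IV):
  [0→1]: (94.44+69.13)/2 × 1 = 81.785
  [1→2]: (69.13+50.60)/2 × 1 = 59.865
  [2→4]: (50.60+27.11)/2 × 2 = 77.71
  [4→5.5]: (27.11+16.98)/2 × 1.5 = 33.0675
  Sum = 252.4275 mcg/mL·hr
IV tail: 16.98/0.312 = 54.423; AUC_iv,0→∞ = 252.4275 + 54.423 = 306.8505 mcg/mL·hr
Trapezoidal AUC_0→5.25 (oral solution):
  [0→1.5]: (0.00+45.69)/2 × 1.5 = 34.2675
  [1.5→1.75]: (45.69+43.16)/2 × 0.25 = 11.10625
  [1.75→3.75]: (43.16+23.87)/2 × 2 = 67.03
  [3.75→4.25]: (23.87+20.43)/2 × 0.5 = 11.075
  [4.25→5.25]: (20.43+14.96)/2 × 1 = 17.695
  Sum = 141.17375 mcg/mL·hr
oral solution tail: 14.96/0.312 = 47.949; AUC_ev,0→∞ = 141.17375 + 47.949 = 189.12275 mcg/mL·hr
F = (AUC_ev/D_ev)/(AUC_iv/D_iv) = (189.12275/50)/(306.8505/50) = 3.782455/6.13701 = 0.6163

F = 0.62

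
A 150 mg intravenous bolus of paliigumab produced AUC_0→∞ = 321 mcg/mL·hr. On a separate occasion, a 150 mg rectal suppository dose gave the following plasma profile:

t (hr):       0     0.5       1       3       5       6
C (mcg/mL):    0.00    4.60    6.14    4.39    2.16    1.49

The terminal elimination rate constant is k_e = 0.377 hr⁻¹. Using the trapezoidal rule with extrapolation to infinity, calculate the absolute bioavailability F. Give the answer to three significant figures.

Trapezoidal AUC_0→6 (rectal suppository):
  [0→0.5]: (0.00+4.60)/2 × 0.5 = 1.15
  [0.5→1]: (4.60+6.14)/2 × 0.5 = 2.685
  [1→3]: (6.14+4.39)/2 × 2 = 10.53
  [3→5]: (4.39+2.16)/2 × 2 = 6.55
  [5→6]: (2.16+1.49)/2 × 1 = 1.825
  Sum = 22.74 mcg/mL·hr
Tail: C_last/k_e = 1.49/0.377 = 3.952
AUC_0→∞ (rectal suppository) = 22.74 + 3.952 = 26.692 mcg/mL·hr
F = (AUC_ev/D_ev)/(AUC_iv/D_iv) = (26.692/150)/(321/150) = 0.177947/2.14 = 0.0832

F = 0.0832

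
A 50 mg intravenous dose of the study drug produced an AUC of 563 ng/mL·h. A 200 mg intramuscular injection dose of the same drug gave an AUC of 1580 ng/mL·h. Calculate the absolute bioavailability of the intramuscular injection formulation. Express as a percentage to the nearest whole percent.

F = 70%

F = (AUC_ev / D_ev) / (AUC_iv / D_iv)
  = (1580/200) / (563/50)
  = 7.9 / 11.26 = 0.7016
  = 70.16%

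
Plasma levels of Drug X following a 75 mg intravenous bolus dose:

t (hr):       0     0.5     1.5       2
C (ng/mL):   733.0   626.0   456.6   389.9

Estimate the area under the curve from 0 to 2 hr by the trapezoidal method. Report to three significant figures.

AUC = 1090 ng/mL·hr

Trapezoidal AUC_0→2:
  [0→0.5]: (733.0+626.0)/2 × 0.5 = 339.75
  [0.5→1.5]: (626.0+456.6)/2 × 1 = 541.3
  [1.5→2]: (456.6+389.9)/2 × 0.5 = 211.625
  Sum = 1092.675 ng/mL·hr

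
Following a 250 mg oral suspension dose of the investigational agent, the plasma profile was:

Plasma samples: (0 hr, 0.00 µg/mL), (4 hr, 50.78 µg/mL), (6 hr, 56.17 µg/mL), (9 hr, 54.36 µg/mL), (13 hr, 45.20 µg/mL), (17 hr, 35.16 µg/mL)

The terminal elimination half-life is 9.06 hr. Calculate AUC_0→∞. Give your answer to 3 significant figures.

Trapezoidal AUC_0→17:
  [0→4]: (0.00+50.78)/2 × 4 = 101.56
  [4→6]: (50.78+56.17)/2 × 2 = 106.95
  [6→9]: (56.17+54.36)/2 × 3 = 165.795
  [9→13]: (54.36+45.20)/2 × 4 = 199.12
  [13→17]: (45.20+35.16)/2 × 4 = 160.72
  Sum = 734.145 µg/mL·hr
k_e = ln2 / t½ = 0.693147 / 9.06 = 0.0765 hr^-1
Extrapolated tail: C_last / k_e = 35.16 / 0.0765 = 459.608
AUC_0→∞ = 734.145 + 459.608 = 1193.753 µg/mL·hr

AUC = 1190 µg/mL·hr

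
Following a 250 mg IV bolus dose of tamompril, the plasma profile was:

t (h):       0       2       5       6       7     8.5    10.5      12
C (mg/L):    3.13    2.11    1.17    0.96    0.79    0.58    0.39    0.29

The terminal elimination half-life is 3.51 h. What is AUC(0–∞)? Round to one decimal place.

AUC = 16.1 mg/L·h

Trapezoidal AUC_0→12:
  [0→2]: (3.13+2.11)/2 × 2 = 5.24
  [2→5]: (2.11+1.17)/2 × 3 = 4.92
  [5→6]: (1.17+0.96)/2 × 1 = 1.065
  [6→7]: (0.96+0.79)/2 × 1 = 0.875
  [7→8.5]: (0.79+0.58)/2 × 1.5 = 1.0275
  [8.5→10.5]: (0.58+0.39)/2 × 2 = 0.97
  [10.5→12]: (0.39+0.29)/2 × 1.5 = 0.51
  Sum = 14.6075 mg/L·h
k_e = ln2 / t½ = 0.693147 / 3.51 = 0.1975 h^-1
Extrapolated tail: C_last / k_e = 0.29 / 0.1975 = 1.468
AUC_0→∞ = 14.6075 + 1.468 = 16.0755 mg/L·h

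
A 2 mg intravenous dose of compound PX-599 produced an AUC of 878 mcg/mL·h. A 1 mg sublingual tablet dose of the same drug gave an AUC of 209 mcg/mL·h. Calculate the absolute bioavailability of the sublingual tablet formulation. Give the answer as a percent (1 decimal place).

F = (AUC_ev / D_ev) / (AUC_iv / D_iv)
  = (209/1) / (878/2)
  = 209 / 439 = 0.4761
  = 47.61%

F = 47.6%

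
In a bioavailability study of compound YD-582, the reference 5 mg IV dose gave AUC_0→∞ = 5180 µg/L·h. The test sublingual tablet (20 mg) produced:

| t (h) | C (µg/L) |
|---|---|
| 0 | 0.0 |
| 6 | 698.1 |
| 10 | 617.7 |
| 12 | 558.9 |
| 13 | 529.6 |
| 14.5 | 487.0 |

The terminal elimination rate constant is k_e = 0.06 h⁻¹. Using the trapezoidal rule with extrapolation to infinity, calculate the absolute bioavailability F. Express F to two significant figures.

Trapezoidal AUC_0→14.5 (sublingual tablet):
  [0→6]: (0.0+698.1)/2 × 6 = 2094.3
  [6→10]: (698.1+617.7)/2 × 4 = 2631.6
  [10→12]: (617.7+558.9)/2 × 2 = 1176.6
  [12→13]: (558.9+529.6)/2 × 1 = 544.25
  [13→14.5]: (529.6+487.0)/2 × 1.5 = 762.45
  Sum = 7209.2 µg/L·h
Tail: C_last/k_e = 487.0/0.06 = 8116.667
AUC_0→∞ (sublingual tablet) = 7209.2 + 8116.667 = 15325.867 µg/L·h
F = (AUC_ev/D_ev)/(AUC_iv/D_iv) = (15325.867/20)/(5180/5) = 766.29335/1036 = 0.7397

F = 0.74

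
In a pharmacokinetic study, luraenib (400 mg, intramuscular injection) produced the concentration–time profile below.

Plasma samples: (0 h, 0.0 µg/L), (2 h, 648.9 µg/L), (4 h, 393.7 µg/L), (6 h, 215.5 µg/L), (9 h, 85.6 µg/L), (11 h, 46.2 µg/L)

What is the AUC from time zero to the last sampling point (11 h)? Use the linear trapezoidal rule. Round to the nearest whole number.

AUC = 2884 µg/L·h

Trapezoidal AUC_0→11:
  [0→2]: (0.0+648.9)/2 × 2 = 648.9
  [2→4]: (648.9+393.7)/2 × 2 = 1042.6
  [4→6]: (393.7+215.5)/2 × 2 = 609.2
  [6→9]: (215.5+85.6)/2 × 3 = 451.65
  [9→11]: (85.6+46.2)/2 × 2 = 131.8
  Sum = 2884.15 µg/L·h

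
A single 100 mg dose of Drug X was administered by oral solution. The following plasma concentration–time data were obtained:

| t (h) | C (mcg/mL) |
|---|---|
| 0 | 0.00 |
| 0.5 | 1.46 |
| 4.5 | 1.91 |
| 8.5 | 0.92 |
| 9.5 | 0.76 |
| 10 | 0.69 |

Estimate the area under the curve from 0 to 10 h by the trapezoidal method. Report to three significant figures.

Trapezoidal AUC_0→10:
  [0→0.5]: (0.00+1.46)/2 × 0.5 = 0.365
  [0.5→4.5]: (1.46+1.91)/2 × 4 = 6.74
  [4.5→8.5]: (1.91+0.92)/2 × 4 = 5.66
  [8.5→9.5]: (0.92+0.76)/2 × 1 = 0.84
  [9.5→10]: (0.76+0.69)/2 × 0.5 = 0.3625
  Sum = 13.9675 mcg/mL·h

AUC = 14.0 mcg/mL·h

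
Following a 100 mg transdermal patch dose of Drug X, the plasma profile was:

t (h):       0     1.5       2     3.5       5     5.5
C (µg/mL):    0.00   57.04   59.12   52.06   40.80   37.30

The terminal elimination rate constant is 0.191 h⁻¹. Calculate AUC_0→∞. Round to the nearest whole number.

Trapezoidal AUC_0→5.5:
  [0→1.5]: (0.00+57.04)/2 × 1.5 = 42.78
  [1.5→2]: (57.04+59.12)/2 × 0.5 = 29.04
  [2→3.5]: (59.12+52.06)/2 × 1.5 = 83.385
  [3.5→5]: (52.06+40.80)/2 × 1.5 = 69.645
  [5→5.5]: (40.80+37.30)/2 × 0.5 = 19.525
  Sum = 244.375 µg/mL·h
Extrapolated tail: C_last / k_e = 37.30 / 0.191 = 195.288
AUC_0→∞ = 244.375 + 195.288 = 439.663 µg/mL·h

AUC = 440 µg/mL·h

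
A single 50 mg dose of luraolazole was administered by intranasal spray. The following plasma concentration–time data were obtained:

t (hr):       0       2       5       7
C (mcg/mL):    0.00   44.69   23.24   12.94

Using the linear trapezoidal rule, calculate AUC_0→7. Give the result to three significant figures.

Trapezoidal AUC_0→7:
  [0→2]: (0.00+44.69)/2 × 2 = 44.69
  [2→5]: (44.69+23.24)/2 × 3 = 101.895
  [5→7]: (23.24+12.94)/2 × 2 = 36.18
  Sum = 182.765 mcg/mL·hr

AUC = 183 mcg/mL·hr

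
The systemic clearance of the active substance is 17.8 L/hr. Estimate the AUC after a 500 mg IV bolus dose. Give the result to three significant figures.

AUC_0→∞ = Dose_iv / CL
        = 500 / 17.8 = 28.0899 mg/L·hr

AUC = 28.1 mg/L·hr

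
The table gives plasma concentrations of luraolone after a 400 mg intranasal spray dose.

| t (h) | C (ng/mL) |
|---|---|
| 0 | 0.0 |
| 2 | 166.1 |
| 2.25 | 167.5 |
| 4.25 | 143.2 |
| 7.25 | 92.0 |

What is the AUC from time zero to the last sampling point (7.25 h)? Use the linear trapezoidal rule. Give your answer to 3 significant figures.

Trapezoidal AUC_0→7.25:
  [0→2]: (0.0+166.1)/2 × 2 = 166.1
  [2→2.25]: (166.1+167.5)/2 × 0.25 = 41.7
  [2.25→4.25]: (167.5+143.2)/2 × 2 = 310.7
  [4.25→7.25]: (143.2+92.0)/2 × 3 = 352.8
  Sum = 871.3 ng/mL·h

AUC = 871 ng/mL·h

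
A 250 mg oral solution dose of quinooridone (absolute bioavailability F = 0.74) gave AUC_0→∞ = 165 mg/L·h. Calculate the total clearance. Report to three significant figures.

CL = F × Dose / AUC_0→∞
   = 0.74 × 250 / 165 = 1.12121 L/h

CL = 1.12 L/h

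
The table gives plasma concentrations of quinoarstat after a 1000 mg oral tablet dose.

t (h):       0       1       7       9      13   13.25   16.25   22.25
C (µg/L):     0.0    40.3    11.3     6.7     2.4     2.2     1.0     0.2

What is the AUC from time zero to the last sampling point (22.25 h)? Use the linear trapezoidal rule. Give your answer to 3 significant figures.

Trapezoidal AUC_0→22.25:
  [0→1]: (0.0+40.3)/2 × 1 = 20.15
  [1→7]: (40.3+11.3)/2 × 6 = 154.8
  [7→9]: (11.3+6.7)/2 × 2 = 18.0
  [9→13]: (6.7+2.4)/2 × 4 = 18.2
  [13→13.25]: (2.4+2.2)/2 × 0.25 = 0.575
  [13.25→16.25]: (2.2+1.0)/2 × 3 = 4.8
  [16.25→22.25]: (1.0+0.2)/2 × 6 = 3.6
  Sum = 220.125 µg/L·h

AUC = 220 µg/L·h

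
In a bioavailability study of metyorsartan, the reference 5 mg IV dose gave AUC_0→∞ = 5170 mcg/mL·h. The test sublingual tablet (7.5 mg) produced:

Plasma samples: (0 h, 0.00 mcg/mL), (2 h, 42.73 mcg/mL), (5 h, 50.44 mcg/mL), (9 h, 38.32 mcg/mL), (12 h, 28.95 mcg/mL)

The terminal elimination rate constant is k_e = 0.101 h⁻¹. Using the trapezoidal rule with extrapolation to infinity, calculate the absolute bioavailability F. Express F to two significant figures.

F = 0.096

Trapezoidal AUC_0→12 (sublingual tablet):
  [0→2]: (0.00+42.73)/2 × 2 = 42.73
  [2→5]: (42.73+50.44)/2 × 3 = 139.755
  [5→9]: (50.44+38.32)/2 × 4 = 177.52
  [9→12]: (38.32+28.95)/2 × 3 = 100.905
  Sum = 460.91 mcg/mL·h
Tail: C_last/k_e = 28.95/0.101 = 286.634
AUC_0→∞ (sublingual tablet) = 460.91 + 286.634 = 747.544 mcg/mL·h
F = (AUC_ev/D_ev)/(AUC_iv/D_iv) = (747.544/7.5)/(5170/5) = 99.6725/1034 = 0.0964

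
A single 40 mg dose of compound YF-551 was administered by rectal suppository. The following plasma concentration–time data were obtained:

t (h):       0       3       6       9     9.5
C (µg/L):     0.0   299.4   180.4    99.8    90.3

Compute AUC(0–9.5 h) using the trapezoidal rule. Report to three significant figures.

Trapezoidal AUC_0→9.5:
  [0→3]: (0.0+299.4)/2 × 3 = 449.1
  [3→6]: (299.4+180.4)/2 × 3 = 719.7
  [6→9]: (180.4+99.8)/2 × 3 = 420.3
  [9→9.5]: (99.8+90.3)/2 × 0.5 = 47.525
  Sum = 1636.625 µg/L·h

AUC = 1640 µg/L·h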